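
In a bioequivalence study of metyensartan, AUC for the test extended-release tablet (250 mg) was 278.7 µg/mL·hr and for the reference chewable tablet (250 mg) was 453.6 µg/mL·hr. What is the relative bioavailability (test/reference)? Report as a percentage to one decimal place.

F_rel = 61.4%

F_rel = (AUC_test/D_test) / (AUC_ref/D_ref)
      = (278.7/250) / (453.6/250)
      = 1.1148 / 1.8144 = 0.6144 = 61.44%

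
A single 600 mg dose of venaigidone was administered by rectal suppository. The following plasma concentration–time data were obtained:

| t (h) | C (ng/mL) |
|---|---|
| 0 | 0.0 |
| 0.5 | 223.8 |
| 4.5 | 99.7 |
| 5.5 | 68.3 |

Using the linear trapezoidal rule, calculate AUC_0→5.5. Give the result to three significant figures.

AUC = 787 ng/mL·h

Trapezoidal AUC_0→5.5:
  [0→0.5]: (0.0+223.8)/2 × 0.5 = 55.95
  [0.5→4.5]: (223.8+99.7)/2 × 4 = 647.0
  [4.5→5.5]: (99.7+68.3)/2 × 1 = 84.0
  Sum = 786.95 ng/mL·h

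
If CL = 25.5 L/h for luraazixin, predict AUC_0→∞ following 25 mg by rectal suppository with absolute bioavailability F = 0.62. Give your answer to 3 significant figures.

AUC = 0.608 mg/L·h

AUC_0→∞ = F × Dose / CL
        = 0.62 × 25 / 25.5 = 0.607843 mg/L·h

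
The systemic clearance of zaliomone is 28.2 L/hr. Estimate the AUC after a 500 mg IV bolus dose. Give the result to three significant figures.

AUC_0→∞ = Dose_iv / CL
        = 500 / 28.2 = 17.7305 mg/L·hr

AUC = 17.7 mg/L·hr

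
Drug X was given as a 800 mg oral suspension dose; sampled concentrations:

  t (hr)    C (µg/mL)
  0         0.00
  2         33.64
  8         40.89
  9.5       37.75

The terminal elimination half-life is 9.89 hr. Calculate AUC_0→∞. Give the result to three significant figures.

AUC = 855 µg/mL·hr

Trapezoidal AUC_0→9.5:
  [0→2]: (0.00+33.64)/2 × 2 = 33.64
  [2→8]: (33.64+40.89)/2 × 6 = 223.59
  [8→9.5]: (40.89+37.75)/2 × 1.5 = 58.98
  Sum = 316.21 µg/mL·hr
k_e = ln2 / t½ = 0.693147 / 9.89 = 0.0701 hr^-1
Extrapolated tail: C_last / k_e = 37.75 / 0.0701 = 538.516
AUC_0→∞ = 316.21 + 538.516 = 854.726 µg/mL·hr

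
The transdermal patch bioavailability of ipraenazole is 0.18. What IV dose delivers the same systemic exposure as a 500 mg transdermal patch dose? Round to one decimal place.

D_iv = 90.0 mg

Systemic exposure from an extravascular dose = F × D_ev, so the equivalent IV dose is F × D_ev.
D_iv = F × D_ev = 0.18 × 500 = 90 mg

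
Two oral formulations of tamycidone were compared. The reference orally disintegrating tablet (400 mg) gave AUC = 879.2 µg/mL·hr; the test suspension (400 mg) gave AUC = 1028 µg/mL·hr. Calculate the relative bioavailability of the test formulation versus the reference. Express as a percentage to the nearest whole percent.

F_rel = 117%

F_rel = (AUC_test/D_test) / (AUC_ref/D_ref)
      = (1028/400) / (879.2/400)
      = 2.57 / 2.198 = 1.1692 = 116.92%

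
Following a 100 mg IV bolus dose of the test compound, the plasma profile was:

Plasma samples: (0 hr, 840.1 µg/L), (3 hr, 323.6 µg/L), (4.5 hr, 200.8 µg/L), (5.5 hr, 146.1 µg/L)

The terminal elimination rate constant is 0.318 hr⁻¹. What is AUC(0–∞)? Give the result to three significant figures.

Trapezoidal AUC_0→5.5:
  [0→3]: (840.1+323.6)/2 × 3 = 1745.55
  [3→4.5]: (323.6+200.8)/2 × 1.5 = 393.3
  [4.5→5.5]: (200.8+146.1)/2 × 1 = 173.45
  Sum = 2312.3 µg/L·hr
Extrapolated tail: C_last / k_e = 146.1 / 0.318 = 459.434
AUC_0→∞ = 2312.3 + 459.434 = 2771.734 µg/L·hr

AUC = 2770 µg/L·hr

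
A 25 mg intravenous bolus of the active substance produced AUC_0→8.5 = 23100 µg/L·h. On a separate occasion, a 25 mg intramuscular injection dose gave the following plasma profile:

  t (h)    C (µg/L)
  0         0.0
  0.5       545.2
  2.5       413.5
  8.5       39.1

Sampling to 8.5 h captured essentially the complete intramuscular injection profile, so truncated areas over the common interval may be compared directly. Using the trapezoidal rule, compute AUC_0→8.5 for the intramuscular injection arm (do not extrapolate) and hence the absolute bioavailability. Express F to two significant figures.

F = 0.11

Trapezoidal AUC_0→8.5 (intramuscular injection):
  [0→0.5]: (0.0+545.2)/2 × 0.5 = 136.3
  [0.5→2.5]: (545.2+413.5)/2 × 2 = 958.7
  [2.5→8.5]: (413.5+39.1)/2 × 6 = 1357.8
  Sum = 2452.8 µg/L·h
F = (AUC_ev/D_ev)/(AUC_iv/D_iv) = (2452.8/25)/(23100/25) = 98.112/924 = 0.1062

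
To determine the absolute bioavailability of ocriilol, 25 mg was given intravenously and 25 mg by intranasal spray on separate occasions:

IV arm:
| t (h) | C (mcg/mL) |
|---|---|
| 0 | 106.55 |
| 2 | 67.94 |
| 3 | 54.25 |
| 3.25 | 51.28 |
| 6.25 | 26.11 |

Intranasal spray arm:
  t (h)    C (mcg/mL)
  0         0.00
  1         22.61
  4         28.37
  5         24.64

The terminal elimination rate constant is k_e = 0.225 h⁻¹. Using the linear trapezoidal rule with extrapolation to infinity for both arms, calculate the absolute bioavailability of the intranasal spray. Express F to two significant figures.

Trapezoidal AUC_0→6.25 (IV):
  [0→2]: (106.55+67.94)/2 × 2 = 174.49
  [2→3]: (67.94+54.25)/2 × 1 = 61.095
  [3→3.25]: (54.25+51.28)/2 × 0.25 = 13.19125
  [3.25→6.25]: (51.28+26.11)/2 × 3 = 116.085
  Sum = 364.86125 mcg/mL·h
IV tail: 26.11/0.225 = 116.044; AUC_iv,0→∞ = 364.86125 + 116.044 = 480.90525 mcg/mL·h
Trapezoidal AUC_0→5 (intranasal spray):
  [0→1]: (0.00+22.61)/2 × 1 = 11.305
  [1→4]: (22.61+28.37)/2 × 3 = 76.47
  [4→5]: (28.37+24.64)/2 × 1 = 26.505
  Sum = 114.28 mcg/mL·h
intranasal spray tail: 24.64/0.225 = 109.511; AUC_ev,0→∞ = 114.28 + 109.511 = 223.791 mcg/mL·h
F = (AUC_ev/D_ev)/(AUC_iv/D_iv) = (223.791/25)/(480.90525/25) = 8.95164/19.23621 = 0.4654

F = 0.47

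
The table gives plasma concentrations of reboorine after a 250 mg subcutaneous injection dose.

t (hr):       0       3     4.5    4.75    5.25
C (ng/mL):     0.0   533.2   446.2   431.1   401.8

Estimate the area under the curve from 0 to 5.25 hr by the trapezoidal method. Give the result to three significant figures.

AUC = 1850 ng/mL·hr

Trapezoidal AUC_0→5.25:
  [0→3]: (0.0+533.2)/2 × 3 = 799.8
  [3→4.5]: (533.2+446.2)/2 × 1.5 = 734.55
  [4.5→4.75]: (446.2+431.1)/2 × 0.25 = 109.6625
  [4.75→5.25]: (431.1+401.8)/2 × 0.5 = 208.225
  Sum = 1852.2375 ng/mL·hr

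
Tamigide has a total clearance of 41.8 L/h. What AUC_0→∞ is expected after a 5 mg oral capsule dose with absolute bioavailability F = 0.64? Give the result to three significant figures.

AUC = 0.0766 mg/L·h

AUC_0→∞ = F × Dose / CL
        = 0.64 × 5 / 41.8 = 0.076555 mg/L·h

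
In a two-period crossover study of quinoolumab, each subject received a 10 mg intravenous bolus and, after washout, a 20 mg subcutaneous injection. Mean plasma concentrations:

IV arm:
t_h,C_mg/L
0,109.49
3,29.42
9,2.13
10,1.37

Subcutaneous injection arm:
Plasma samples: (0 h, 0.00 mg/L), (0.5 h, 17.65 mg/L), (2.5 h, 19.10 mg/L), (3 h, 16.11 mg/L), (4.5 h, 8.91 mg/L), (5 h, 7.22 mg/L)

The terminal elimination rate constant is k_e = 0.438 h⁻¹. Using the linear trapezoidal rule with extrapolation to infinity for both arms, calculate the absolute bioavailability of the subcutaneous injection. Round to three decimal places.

Trapezoidal AUC_0→10 (IV):
  [0→3]: (109.49+29.42)/2 × 3 = 208.365
  [3→9]: (29.42+2.13)/2 × 6 = 94.65
  [9→10]: (2.13+1.37)/2 × 1 = 1.75
  Sum = 304.765 mg/L·h
IV tail: 1.37/0.438 = 3.128; AUC_iv,0→∞ = 304.765 + 3.128 = 307.893 mg/L·h
Trapezoidal AUC_0→5 (subcutaneous injection):
  [0→0.5]: (0.00+17.65)/2 × 0.5 = 4.4125
  [0.5→2.5]: (17.65+19.10)/2 × 2 = 36.75
  [2.5→3]: (19.10+16.11)/2 × 0.5 = 8.8025
  [3→4.5]: (16.11+8.91)/2 × 1.5 = 18.765
  [4.5→5]: (8.91+7.22)/2 × 0.5 = 4.0325
  Sum = 72.7625 mg/L·h
subcutaneous injection tail: 7.22/0.438 = 16.484; AUC_ev,0→∞ = 72.7625 + 16.484 = 89.2465 mg/L·h
F = (AUC_ev/D_ev)/(AUC_iv/D_iv) = (89.2465/20)/(307.893/10) = 4.462325/30.7893 = 0.1449

F = 0.145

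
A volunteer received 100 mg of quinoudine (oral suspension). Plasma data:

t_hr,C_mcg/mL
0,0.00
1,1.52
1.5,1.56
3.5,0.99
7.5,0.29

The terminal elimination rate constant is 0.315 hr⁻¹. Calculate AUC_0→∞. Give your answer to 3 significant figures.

Trapezoidal AUC_0→7.5:
  [0→1]: (0.00+1.52)/2 × 1 = 0.76
  [1→1.5]: (1.52+1.56)/2 × 0.5 = 0.77
  [1.5→3.5]: (1.56+0.99)/2 × 2 = 2.55
  [3.5→7.5]: (0.99+0.29)/2 × 4 = 2.56
  Sum = 6.64 mcg/mL·hr
Extrapolated tail: C_last / k_e = 0.29 / 0.315 = 0.921
AUC_0→∞ = 6.64 + 0.921 = 7.561 mcg/mL·hr

AUC = 7.56 mcg/mL·hr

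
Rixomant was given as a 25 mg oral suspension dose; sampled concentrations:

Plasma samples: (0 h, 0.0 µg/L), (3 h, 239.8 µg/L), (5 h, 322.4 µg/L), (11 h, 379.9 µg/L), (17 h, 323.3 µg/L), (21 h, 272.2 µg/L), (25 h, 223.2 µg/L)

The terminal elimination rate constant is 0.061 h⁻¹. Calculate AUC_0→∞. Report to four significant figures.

AUC = 10980 µg/L·h

Trapezoidal AUC_0→25:
  [0→3]: (0.0+239.8)/2 × 3 = 359.7
  [3→5]: (239.8+322.4)/2 × 2 = 562.2
  [5→11]: (322.4+379.9)/2 × 6 = 2106.9
  [11→17]: (379.9+323.3)/2 × 6 = 2109.6
  [17→21]: (323.3+272.2)/2 × 4 = 1191.0
  [21→25]: (272.2+223.2)/2 × 4 = 990.8
  Sum = 7320.2 µg/L·h
Extrapolated tail: C_last / k_e = 223.2 / 0.061 = 3659.016
AUC_0→∞ = 7320.2 + 3659.016 = 10979.216 µg/L·h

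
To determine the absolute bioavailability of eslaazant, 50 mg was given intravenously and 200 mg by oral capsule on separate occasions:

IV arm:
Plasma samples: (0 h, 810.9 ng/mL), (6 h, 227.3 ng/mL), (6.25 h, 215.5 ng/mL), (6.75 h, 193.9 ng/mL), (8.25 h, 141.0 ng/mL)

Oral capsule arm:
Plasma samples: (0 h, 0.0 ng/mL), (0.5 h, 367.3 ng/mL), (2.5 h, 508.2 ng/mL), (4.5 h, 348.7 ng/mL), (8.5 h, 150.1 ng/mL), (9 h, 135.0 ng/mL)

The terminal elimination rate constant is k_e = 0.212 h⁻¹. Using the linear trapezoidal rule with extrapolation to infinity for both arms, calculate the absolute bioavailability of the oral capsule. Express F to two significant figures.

Trapezoidal AUC_0→8.25 (IV):
  [0→6]: (810.9+227.3)/2 × 6 = 3114.6
  [6→6.25]: (227.3+215.5)/2 × 0.25 = 55.35
  [6.25→6.75]: (215.5+193.9)/2 × 0.5 = 102.35
  [6.75→8.25]: (193.9+141.0)/2 × 1.5 = 251.175
  Sum = 3523.475 ng/mL·h
IV tail: 141.0/0.212 = 665.094; AUC_iv,0→∞ = 3523.475 + 665.094 = 4188.569 ng/mL·h
Trapezoidal AUC_0→9 (oral capsule):
  [0→0.5]: (0.0+367.3)/2 × 0.5 = 91.825
  [0.5→2.5]: (367.3+508.2)/2 × 2 = 875.5
  [2.5→4.5]: (508.2+348.7)/2 × 2 = 856.9
  [4.5→8.5]: (348.7+150.1)/2 × 4 = 997.6
  [8.5→9]: (150.1+135.0)/2 × 0.5 = 71.275
  Sum = 2893.1 ng/mL·h
oral capsule tail: 135.0/0.212 = 636.792; AUC_ev,0→∞ = 2893.1 + 636.792 = 3529.892 ng/mL·h
F = (AUC_ev/D_ev)/(AUC_iv/D_iv) = (3529.892/200)/(4188.569/50) = 17.64946/83.77138 = 0.2107

F = 0.21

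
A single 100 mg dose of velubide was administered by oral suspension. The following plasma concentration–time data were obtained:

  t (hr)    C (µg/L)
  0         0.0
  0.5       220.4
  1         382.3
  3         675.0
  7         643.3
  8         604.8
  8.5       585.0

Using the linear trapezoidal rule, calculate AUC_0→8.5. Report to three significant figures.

Trapezoidal AUC_0→8.5:
  [0→0.5]: (0.0+220.4)/2 × 0.5 = 55.1
  [0.5→1]: (220.4+382.3)/2 × 0.5 = 150.675
  [1→3]: (382.3+675.0)/2 × 2 = 1057.3
  [3→7]: (675.0+643.3)/2 × 4 = 2636.6
  [7→8]: (643.3+604.8)/2 × 1 = 624.05
  [8→8.5]: (604.8+585.0)/2 × 0.5 = 297.45
  Sum = 4821.175 µg/L·hr

AUC = 4820 µg/L·hr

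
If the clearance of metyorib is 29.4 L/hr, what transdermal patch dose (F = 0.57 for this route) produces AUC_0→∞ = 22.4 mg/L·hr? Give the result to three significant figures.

Dose = 1160 mg

Dose = CL × AUC_0→∞ / F
     = 29.4 × 22.4 / 0.57 = 1155.37 mg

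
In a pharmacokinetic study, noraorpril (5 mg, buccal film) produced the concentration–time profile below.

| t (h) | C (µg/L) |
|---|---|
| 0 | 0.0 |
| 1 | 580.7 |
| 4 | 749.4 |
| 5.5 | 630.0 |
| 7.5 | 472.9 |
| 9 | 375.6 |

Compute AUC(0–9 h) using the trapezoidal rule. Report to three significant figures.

AUC = 5060 µg/L·h

Trapezoidal AUC_0→9:
  [0→1]: (0.0+580.7)/2 × 1 = 290.35
  [1→4]: (580.7+749.4)/2 × 3 = 1995.15
  [4→5.5]: (749.4+630.0)/2 × 1.5 = 1034.55
  [5.5→7.5]: (630.0+472.9)/2 × 2 = 1102.9
  [7.5→9]: (472.9+375.6)/2 × 1.5 = 636.375
  Sum = 5059.325 µg/L·h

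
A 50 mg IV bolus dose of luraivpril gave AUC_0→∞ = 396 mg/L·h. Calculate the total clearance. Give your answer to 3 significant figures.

CL = 0.126 L/h

CL = Dose_iv / AUC_0→∞
   = 50 / 396 = 0.126263 L/h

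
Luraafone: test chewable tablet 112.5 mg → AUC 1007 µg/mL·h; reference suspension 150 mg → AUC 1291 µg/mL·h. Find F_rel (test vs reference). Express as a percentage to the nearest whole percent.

F_rel = (AUC_test/D_test) / (AUC_ref/D_ref)
      = (1007/112.5) / (1291/150)
      = 8.95111 / 8.60667 = 1.0400 = 104.00%

F_rel = 104%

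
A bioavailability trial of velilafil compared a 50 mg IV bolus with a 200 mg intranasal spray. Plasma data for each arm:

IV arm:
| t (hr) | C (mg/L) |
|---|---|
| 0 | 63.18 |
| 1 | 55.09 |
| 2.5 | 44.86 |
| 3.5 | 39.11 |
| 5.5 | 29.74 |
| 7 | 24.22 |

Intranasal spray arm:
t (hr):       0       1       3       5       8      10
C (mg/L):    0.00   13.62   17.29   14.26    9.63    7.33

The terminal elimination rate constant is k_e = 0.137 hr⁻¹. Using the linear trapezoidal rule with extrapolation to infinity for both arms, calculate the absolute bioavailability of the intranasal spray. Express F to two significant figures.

Trapezoidal AUC_0→7 (IV):
  [0→1]: (63.18+55.09)/2 × 1 = 59.135
  [1→2.5]: (55.09+44.86)/2 × 1.5 = 74.9625
  [2.5→3.5]: (44.86+39.11)/2 × 1 = 41.985
  [3.5→5.5]: (39.11+29.74)/2 × 2 = 68.85
  [5.5→7]: (29.74+24.22)/2 × 1.5 = 40.47
  Sum = 285.4025 mg/L·hr
IV tail: 24.22/0.137 = 176.788; AUC_iv,0→∞ = 285.4025 + 176.788 = 462.1905 mg/L·hr
Trapezoidal AUC_0→10 (intranasal spray):
  [0→1]: (0.00+13.62)/2 × 1 = 6.81
  [1→3]: (13.62+17.29)/2 × 2 = 30.91
  [3→5]: (17.29+14.26)/2 × 2 = 31.55
  [5→8]: (14.26+9.63)/2 × 3 = 35.835
  [8→10]: (9.63+7.33)/2 × 2 = 16.96
  Sum = 122.065 mg/L·hr
intranasal spray tail: 7.33/0.137 = 53.504; AUC_ev,0→∞ = 122.065 + 53.504 = 175.569 mg/L·hr
F = (AUC_ev/D_ev)/(AUC_iv/D_iv) = (175.569/200)/(462.1905/50) = 0.877845/9.24381 = 0.0950

F = 0.095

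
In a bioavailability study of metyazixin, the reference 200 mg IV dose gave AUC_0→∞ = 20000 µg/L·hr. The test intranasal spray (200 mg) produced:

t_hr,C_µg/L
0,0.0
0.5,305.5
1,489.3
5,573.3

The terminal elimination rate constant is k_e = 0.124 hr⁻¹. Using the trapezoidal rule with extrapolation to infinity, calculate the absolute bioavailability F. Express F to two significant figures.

Trapezoidal AUC_0→5 (intranasal spray):
  [0→0.5]: (0.0+305.5)/2 × 0.5 = 76.375
  [0.5→1]: (305.5+489.3)/2 × 0.5 = 198.7
  [1→5]: (489.3+573.3)/2 × 4 = 2125.2
  Sum = 2400.275 µg/L·hr
Tail: C_last/k_e = 573.3/0.124 = 4623.387
AUC_0→∞ (intranasal spray) = 2400.275 + 4623.387 = 7023.662 µg/L·hr
F = (AUC_ev/D_ev)/(AUC_iv/D_iv) = (7023.662/200)/(20000/200) = 35.11831/100 = 0.3512

F = 0.35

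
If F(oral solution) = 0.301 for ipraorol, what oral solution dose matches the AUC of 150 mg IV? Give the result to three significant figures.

D_oral = 498 mg

For equal systemic exposure: F × D_ev = D_iv
D_ev = D_iv / F = 150 / 0.301 = 498.339 mg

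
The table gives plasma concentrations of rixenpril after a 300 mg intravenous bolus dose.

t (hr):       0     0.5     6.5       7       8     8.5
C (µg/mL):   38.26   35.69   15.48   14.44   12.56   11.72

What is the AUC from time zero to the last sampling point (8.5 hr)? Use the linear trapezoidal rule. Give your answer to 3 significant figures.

Trapezoidal AUC_0→8.5:
  [0→0.5]: (38.26+35.69)/2 × 0.5 = 18.4875
  [0.5→6.5]: (35.69+15.48)/2 × 6 = 153.51
  [6.5→7]: (15.48+14.44)/2 × 0.5 = 7.48
  [7→8]: (14.44+12.56)/2 × 1 = 13.5
  [8→8.5]: (12.56+11.72)/2 × 0.5 = 6.07
  Sum = 199.0475 µg/mL·hr

AUC = 199 µg/mL·hr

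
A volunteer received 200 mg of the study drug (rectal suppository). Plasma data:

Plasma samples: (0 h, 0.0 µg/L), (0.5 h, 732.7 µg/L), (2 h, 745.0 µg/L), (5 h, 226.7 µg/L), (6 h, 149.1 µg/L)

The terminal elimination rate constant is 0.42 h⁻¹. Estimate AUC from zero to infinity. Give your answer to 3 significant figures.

AUC = 3290 µg/L·h

Trapezoidal AUC_0→6:
  [0→0.5]: (0.0+732.7)/2 × 0.5 = 183.175
  [0.5→2]: (732.7+745.0)/2 × 1.5 = 1108.275
  [2→5]: (745.0+226.7)/2 × 3 = 1457.55
  [5→6]: (226.7+149.1)/2 × 1 = 187.9
  Sum = 2936.9 µg/L·h
Extrapolated tail: C_last / k_e = 149.1 / 0.42 = 355.000
AUC_0→∞ = 2936.9 + 355.000 = 3291.9 µg/L·h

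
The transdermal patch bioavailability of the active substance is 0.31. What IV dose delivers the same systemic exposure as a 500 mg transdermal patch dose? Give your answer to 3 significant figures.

D_iv = 155 mg

Systemic exposure from an extravascular dose = F × D_ev, so the equivalent IV dose is F × D_ev.
D_iv = F × D_ev = 0.31 × 500 = 155 mg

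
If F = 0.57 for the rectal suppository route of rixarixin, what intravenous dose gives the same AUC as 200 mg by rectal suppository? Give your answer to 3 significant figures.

Systemic exposure from an extravascular dose = F × D_ev, so the equivalent IV dose is F × D_ev.
D_iv = F × D_ev = 0.57 × 200 = 114 mg

D_iv = 114 mg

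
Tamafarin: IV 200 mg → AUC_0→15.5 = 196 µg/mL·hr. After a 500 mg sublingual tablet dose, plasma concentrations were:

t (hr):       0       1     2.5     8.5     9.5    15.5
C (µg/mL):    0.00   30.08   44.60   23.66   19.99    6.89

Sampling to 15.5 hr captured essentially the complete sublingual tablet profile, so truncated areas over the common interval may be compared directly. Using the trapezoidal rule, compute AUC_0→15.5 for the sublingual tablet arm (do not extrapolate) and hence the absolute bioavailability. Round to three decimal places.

F = 0.772

Trapezoidal AUC_0→15.5 (sublingual tablet):
  [0→1]: (0.00+30.08)/2 × 1 = 15.04
  [1→2.5]: (30.08+44.60)/2 × 1.5 = 56.01
  [2.5→8.5]: (44.60+23.66)/2 × 6 = 204.78
  [8.5→9.5]: (23.66+19.99)/2 × 1 = 21.825
  [9.5→15.5]: (19.99+6.89)/2 × 6 = 80.64
  Sum = 378.295 µg/mL·hr
F = (AUC_ev/D_ev)/(AUC_iv/D_iv) = (378.295/500)/(196/200) = 0.75659/0.98 = 0.7720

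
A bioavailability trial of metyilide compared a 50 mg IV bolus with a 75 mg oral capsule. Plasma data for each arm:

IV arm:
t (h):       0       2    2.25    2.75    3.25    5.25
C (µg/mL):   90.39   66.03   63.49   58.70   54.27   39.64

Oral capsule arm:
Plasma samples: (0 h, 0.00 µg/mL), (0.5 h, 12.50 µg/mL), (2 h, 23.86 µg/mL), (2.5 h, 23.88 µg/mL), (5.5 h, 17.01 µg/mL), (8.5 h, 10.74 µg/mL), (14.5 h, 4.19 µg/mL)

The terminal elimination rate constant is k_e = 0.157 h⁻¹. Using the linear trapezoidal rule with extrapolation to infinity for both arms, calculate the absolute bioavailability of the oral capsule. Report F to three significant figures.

Trapezoidal AUC_0→5.25 (IV):
  [0→2]: (90.39+66.03)/2 × 2 = 156.42
  [2→2.25]: (66.03+63.49)/2 × 0.25 = 16.19
  [2.25→2.75]: (63.49+58.70)/2 × 0.5 = 30.5475
  [2.75→3.25]: (58.70+54.27)/2 × 0.5 = 28.2425
  [3.25→5.25]: (54.27+39.64)/2 × 2 = 93.91
  Sum = 325.31 µg/mL·h
IV tail: 39.64/0.157 = 252.484; AUC_iv,0→∞ = 325.31 + 252.484 = 577.794 µg/mL·h
Trapezoidal AUC_0→14.5 (oral capsule):
  [0→0.5]: (0.00+12.50)/2 × 0.5 = 3.125
  [0.5→2]: (12.50+23.86)/2 × 1.5 = 27.27
  [2→2.5]: (23.86+23.88)/2 × 0.5 = 11.935
  [2.5→5.5]: (23.88+17.01)/2 × 3 = 61.335
  [5.5→8.5]: (17.01+10.74)/2 × 3 = 41.625
  [8.5→14.5]: (10.74+4.19)/2 × 6 = 44.79
  Sum = 190.08 µg/mL·h
oral capsule tail: 4.19/0.157 = 26.688; AUC_ev,0→∞ = 190.08 + 26.688 = 216.768 µg/mL·h
F = (AUC_ev/D_ev)/(AUC_iv/D_iv) = (216.768/75)/(577.794/50) = 2.89024/11.55588 = 0.2501

F = 0.250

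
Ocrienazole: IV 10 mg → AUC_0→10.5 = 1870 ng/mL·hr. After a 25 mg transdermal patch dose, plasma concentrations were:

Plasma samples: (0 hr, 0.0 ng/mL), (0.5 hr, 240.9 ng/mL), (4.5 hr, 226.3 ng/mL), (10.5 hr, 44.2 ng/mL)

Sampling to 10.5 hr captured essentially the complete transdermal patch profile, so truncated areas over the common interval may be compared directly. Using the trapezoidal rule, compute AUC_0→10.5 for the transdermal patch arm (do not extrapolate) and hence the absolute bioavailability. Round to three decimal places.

Trapezoidal AUC_0→10.5 (transdermal patch):
  [0→0.5]: (0.0+240.9)/2 × 0.5 = 60.225
  [0.5→4.5]: (240.9+226.3)/2 × 4 = 934.4
  [4.5→10.5]: (226.3+44.2)/2 × 6 = 811.5
  Sum = 1806.125 ng/mL·hr
F = (AUC_ev/D_ev)/(AUC_iv/D_iv) = (1806.125/25)/(1870/10) = 72.245/187 = 0.3863

F = 0.386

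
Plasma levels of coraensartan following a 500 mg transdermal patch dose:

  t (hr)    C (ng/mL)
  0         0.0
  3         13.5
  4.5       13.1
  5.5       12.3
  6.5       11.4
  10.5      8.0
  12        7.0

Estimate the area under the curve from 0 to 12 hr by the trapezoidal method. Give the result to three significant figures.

AUC = 115 ng/mL·hr

Trapezoidal AUC_0→12:
  [0→3]: (0.0+13.5)/2 × 3 = 20.25
  [3→4.5]: (13.5+13.1)/2 × 1.5 = 19.95
  [4.5→5.5]: (13.1+12.3)/2 × 1 = 12.7
  [5.5→6.5]: (12.3+11.4)/2 × 1 = 11.85
  [6.5→10.5]: (11.4+8.0)/2 × 4 = 38.8
  [10.5→12]: (8.0+7.0)/2 × 1.5 = 11.25
  Sum = 114.8 ng/mL·hr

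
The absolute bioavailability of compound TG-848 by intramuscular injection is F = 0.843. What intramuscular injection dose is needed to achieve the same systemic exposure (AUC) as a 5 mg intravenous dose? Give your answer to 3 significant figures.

D_intramuscular = 5.93 mg

For equal systemic exposure: F × D_ev = D_iv
D_ev = D_iv / F = 5 / 0.843 = 5.9312 mg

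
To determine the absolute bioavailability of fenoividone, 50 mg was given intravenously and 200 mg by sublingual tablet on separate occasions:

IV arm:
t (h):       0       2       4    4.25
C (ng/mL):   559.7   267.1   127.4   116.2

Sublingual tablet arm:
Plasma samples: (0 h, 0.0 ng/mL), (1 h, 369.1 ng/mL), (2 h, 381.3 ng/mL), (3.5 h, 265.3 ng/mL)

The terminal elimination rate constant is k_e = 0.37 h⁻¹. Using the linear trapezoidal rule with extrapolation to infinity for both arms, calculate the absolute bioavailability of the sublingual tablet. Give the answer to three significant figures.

F = 0.281

Trapezoidal AUC_0→4.25 (IV):
  [0→2]: (559.7+267.1)/2 × 2 = 826.8
  [2→4]: (267.1+127.4)/2 × 2 = 394.5
  [4→4.25]: (127.4+116.2)/2 × 0.25 = 30.45
  Sum = 1251.75 ng/mL·h
IV tail: 116.2/0.37 = 314.054; AUC_iv,0→∞ = 1251.75 + 314.054 = 1565.804 ng/mL·h
Trapezoidal AUC_0→3.5 (sublingual tablet):
  [0→1]: (0.0+369.1)/2 × 1 = 184.55
  [1→2]: (369.1+381.3)/2 × 1 = 375.2
  [2→3.5]: (381.3+265.3)/2 × 1.5 = 484.95
  Sum = 1044.7 ng/mL·h
sublingual tablet tail: 265.3/0.37 = 717.027; AUC_ev,0→∞ = 1044.7 + 717.027 = 1761.727 ng/mL·h
F = (AUC_ev/D_ev)/(AUC_iv/D_iv) = (1761.727/200)/(1565.804/50) = 8.808635/31.31608 = 0.2813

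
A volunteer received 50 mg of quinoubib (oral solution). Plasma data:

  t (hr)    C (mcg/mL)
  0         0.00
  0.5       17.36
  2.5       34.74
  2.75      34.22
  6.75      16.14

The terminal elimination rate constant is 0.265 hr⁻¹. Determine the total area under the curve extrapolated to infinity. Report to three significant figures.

AUC = 227 mcg/mL·hr

Trapezoidal AUC_0→6.75:
  [0→0.5]: (0.00+17.36)/2 × 0.5 = 4.34
  [0.5→2.5]: (17.36+34.74)/2 × 2 = 52.1
  [2.5→2.75]: (34.74+34.22)/2 × 0.25 = 8.62
  [2.75→6.75]: (34.22+16.14)/2 × 4 = 100.72
  Sum = 165.78 mcg/mL·hr
Extrapolated tail: C_last / k_e = 16.14 / 0.265 = 60.906
AUC_0→∞ = 165.78 + 60.906 = 226.686 mcg/mL·hr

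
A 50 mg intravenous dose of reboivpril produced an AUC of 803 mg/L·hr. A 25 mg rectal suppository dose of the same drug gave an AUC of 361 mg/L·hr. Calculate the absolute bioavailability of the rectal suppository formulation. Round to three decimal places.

F = (AUC_ev / D_ev) / (AUC_iv / D_iv)
  = (361/25) / (803/50)
  = 14.44 / 16.06 = 0.8991

F = 0.899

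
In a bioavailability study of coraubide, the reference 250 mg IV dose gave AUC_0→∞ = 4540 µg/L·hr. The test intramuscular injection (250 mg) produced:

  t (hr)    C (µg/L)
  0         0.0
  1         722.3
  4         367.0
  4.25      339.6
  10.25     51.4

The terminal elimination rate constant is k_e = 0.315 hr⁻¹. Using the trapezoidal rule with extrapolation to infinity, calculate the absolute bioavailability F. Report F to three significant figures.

F = 0.753

Trapezoidal AUC_0→10.25 (intramuscular injection):
  [0→1]: (0.0+722.3)/2 × 1 = 361.15
  [1→4]: (722.3+367.0)/2 × 3 = 1633.95
  [4→4.25]: (367.0+339.6)/2 × 0.25 = 88.325
  [4.25→10.25]: (339.6+51.4)/2 × 6 = 1173.0
  Sum = 3256.425 µg/L·hr
Tail: C_last/k_e = 51.4/0.315 = 163.175
AUC_0→∞ (intramuscular injection) = 3256.425 + 163.175 = 3419.6 µg/L·hr
F = (AUC_ev/D_ev)/(AUC_iv/D_iv) = (3419.6/250)/(4540/250) = 13.6784/18.16 = 0.7532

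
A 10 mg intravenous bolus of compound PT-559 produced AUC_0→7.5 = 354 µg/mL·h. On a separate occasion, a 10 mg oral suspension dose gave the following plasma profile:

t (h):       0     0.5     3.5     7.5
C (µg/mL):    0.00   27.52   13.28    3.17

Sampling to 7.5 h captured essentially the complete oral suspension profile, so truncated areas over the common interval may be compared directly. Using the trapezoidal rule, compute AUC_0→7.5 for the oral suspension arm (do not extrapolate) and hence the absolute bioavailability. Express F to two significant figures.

F = 0.29

Trapezoidal AUC_0→7.5 (oral suspension):
  [0→0.5]: (0.00+27.52)/2 × 0.5 = 6.88
  [0.5→3.5]: (27.52+13.28)/2 × 3 = 61.2
  [3.5→7.5]: (13.28+3.17)/2 × 4 = 32.9
  Sum = 100.98 µg/mL·h
F = (AUC_ev/D_ev)/(AUC_iv/D_iv) = (100.98/10)/(354/10) = 10.098/35.4 = 0.2853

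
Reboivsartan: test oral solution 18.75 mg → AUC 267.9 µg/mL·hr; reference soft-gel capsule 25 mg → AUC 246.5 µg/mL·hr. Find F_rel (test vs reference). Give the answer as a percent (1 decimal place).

F_rel = 144.9%

F_rel = (AUC_test/D_test) / (AUC_ref/D_ref)
      = (267.9/18.75) / (246.5/25)
      = 14.288 / 9.86 = 1.4491 = 144.91%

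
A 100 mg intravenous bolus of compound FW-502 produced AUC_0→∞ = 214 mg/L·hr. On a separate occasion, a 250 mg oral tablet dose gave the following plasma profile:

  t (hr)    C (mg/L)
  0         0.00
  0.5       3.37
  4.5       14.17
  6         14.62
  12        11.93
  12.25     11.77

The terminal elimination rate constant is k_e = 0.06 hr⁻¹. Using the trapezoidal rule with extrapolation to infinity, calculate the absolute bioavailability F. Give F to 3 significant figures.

F = 0.629

Trapezoidal AUC_0→12.25 (oral tablet):
  [0→0.5]: (0.00+3.37)/2 × 0.5 = 0.8425
  [0.5→4.5]: (3.37+14.17)/2 × 4 = 35.08
  [4.5→6]: (14.17+14.62)/2 × 1.5 = 21.5925
  [6→12]: (14.62+11.93)/2 × 6 = 79.65
  [12→12.25]: (11.93+11.77)/2 × 0.25 = 2.9625
  Sum = 140.1275 mg/L·hr
Tail: C_last/k_e = 11.77/0.06 = 196.167
AUC_0→∞ (oral tablet) = 140.1275 + 196.167 = 336.2945 mg/L·hr
F = (AUC_ev/D_ev)/(AUC_iv/D_iv) = (336.2945/250)/(214/100) = 1.345178/2.14 = 0.6286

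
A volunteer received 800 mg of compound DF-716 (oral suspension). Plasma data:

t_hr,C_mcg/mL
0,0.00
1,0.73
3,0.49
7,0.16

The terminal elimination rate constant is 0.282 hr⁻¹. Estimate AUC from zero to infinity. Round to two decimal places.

AUC = 3.45 mcg/mL·hr

Trapezoidal AUC_0→7:
  [0→1]: (0.00+0.73)/2 × 1 = 0.365
  [1→3]: (0.73+0.49)/2 × 2 = 1.22
  [3→7]: (0.49+0.16)/2 × 4 = 1.3
  Sum = 2.885 mcg/mL·hr
Extrapolated tail: C_last / k_e = 0.16 / 0.282 = 0.567
AUC_0→∞ = 2.885 + 0.567 = 3.452 mcg/mL·hr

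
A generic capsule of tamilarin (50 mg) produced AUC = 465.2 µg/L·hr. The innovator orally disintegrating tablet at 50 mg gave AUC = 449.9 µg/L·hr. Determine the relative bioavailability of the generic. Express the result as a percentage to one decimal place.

F_rel = (AUC_test/D_test) / (AUC_ref/D_ref)
      = (465.2/50) / (449.9/50)
      = 9.304 / 8.998 = 1.0340 = 103.40%

F_rel = 103.4%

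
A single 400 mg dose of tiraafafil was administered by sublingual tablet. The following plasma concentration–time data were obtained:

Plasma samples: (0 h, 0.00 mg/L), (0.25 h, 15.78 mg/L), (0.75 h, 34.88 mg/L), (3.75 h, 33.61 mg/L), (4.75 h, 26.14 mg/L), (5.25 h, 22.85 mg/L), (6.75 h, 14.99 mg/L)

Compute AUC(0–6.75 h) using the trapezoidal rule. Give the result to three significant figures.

Trapezoidal AUC_0→6.75:
  [0→0.25]: (0.00+15.78)/2 × 0.25 = 1.9725
  [0.25→0.75]: (15.78+34.88)/2 × 0.5 = 12.665
  [0.75→3.75]: (34.88+33.61)/2 × 3 = 102.735
  [3.75→4.75]: (33.61+26.14)/2 × 1 = 29.875
  [4.75→5.25]: (26.14+22.85)/2 × 0.5 = 12.2475
  [5.25→6.75]: (22.85+14.99)/2 × 1.5 = 28.38
  Sum = 187.875 mg/L·h

AUC = 188 mg/L·h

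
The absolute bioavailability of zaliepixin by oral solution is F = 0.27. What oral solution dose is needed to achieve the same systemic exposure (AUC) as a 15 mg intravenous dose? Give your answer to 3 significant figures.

For equal systemic exposure: F × D_ev = D_iv
D_ev = D_iv / F = 15 / 0.27 = 55.5556 mg

D_oral = 55.6 mg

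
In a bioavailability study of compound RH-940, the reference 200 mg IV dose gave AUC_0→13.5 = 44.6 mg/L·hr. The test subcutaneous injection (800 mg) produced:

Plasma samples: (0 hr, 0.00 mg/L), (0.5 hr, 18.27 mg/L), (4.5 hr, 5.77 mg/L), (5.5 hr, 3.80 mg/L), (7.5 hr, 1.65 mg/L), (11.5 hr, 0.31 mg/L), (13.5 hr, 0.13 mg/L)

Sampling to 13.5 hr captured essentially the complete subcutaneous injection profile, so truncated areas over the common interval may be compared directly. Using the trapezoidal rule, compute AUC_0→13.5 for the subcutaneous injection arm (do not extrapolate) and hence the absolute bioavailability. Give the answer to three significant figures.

Trapezoidal AUC_0→13.5 (subcutaneous injection):
  [0→0.5]: (0.00+18.27)/2 × 0.5 = 4.5675
  [0.5→4.5]: (18.27+5.77)/2 × 4 = 48.08
  [4.5→5.5]: (5.77+3.80)/2 × 1 = 4.785
  [5.5→7.5]: (3.80+1.65)/2 × 2 = 5.45
  [7.5→11.5]: (1.65+0.31)/2 × 4 = 3.92
  [11.5→13.5]: (0.31+0.13)/2 × 2 = 0.44
  Sum = 67.2425 mg/L·hr
F = (AUC_ev/D_ev)/(AUC_iv/D_iv) = (67.2425/800)/(44.6/200) = 0.084053125/0.223 = 0.3769

F = 0.377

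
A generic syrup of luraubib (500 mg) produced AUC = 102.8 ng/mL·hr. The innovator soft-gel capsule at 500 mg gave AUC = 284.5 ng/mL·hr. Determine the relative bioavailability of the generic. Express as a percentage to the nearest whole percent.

F_rel = 36%

F_rel = (AUC_test/D_test) / (AUC_ref/D_ref)
      = (102.8/500) / (284.5/500)
      = 0.2056 / 0.569 = 0.3613 = 36.13%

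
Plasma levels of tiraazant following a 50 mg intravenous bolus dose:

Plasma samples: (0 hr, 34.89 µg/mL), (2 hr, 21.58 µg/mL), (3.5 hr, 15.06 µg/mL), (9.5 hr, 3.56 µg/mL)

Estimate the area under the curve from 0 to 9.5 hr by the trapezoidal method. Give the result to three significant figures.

AUC = 140 µg/mL·hr

Trapezoidal AUC_0→9.5:
  [0→2]: (34.89+21.58)/2 × 2 = 56.47
  [2→3.5]: (21.58+15.06)/2 × 1.5 = 27.48
  [3.5→9.5]: (15.06+3.56)/2 × 6 = 55.86
  Sum = 139.81 µg/mL·hr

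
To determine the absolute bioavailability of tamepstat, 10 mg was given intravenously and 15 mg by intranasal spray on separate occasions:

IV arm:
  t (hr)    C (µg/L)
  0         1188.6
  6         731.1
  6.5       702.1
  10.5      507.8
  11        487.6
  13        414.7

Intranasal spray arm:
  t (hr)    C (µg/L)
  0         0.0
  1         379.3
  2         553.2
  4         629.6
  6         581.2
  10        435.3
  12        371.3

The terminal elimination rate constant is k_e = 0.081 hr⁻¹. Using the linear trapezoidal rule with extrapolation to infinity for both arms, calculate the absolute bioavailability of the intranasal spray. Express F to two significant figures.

Trapezoidal AUC_0→13 (IV):
  [0→6]: (1188.6+731.1)/2 × 6 = 5759.1
  [6→6.5]: (731.1+702.1)/2 × 0.5 = 358.3
  [6.5→10.5]: (702.1+507.8)/2 × 4 = 2419.8
  [10.5→11]: (507.8+487.6)/2 × 0.5 = 248.85
  [11→13]: (487.6+414.7)/2 × 2 = 902.3
  Sum = 9688.35 µg/L·hr
IV tail: 414.7/0.081 = 5119.753; AUC_iv,0→∞ = 9688.35 + 5119.753 = 14808.103 µg/L·hr
Trapezoidal AUC_0→12 (intranasal spray):
  [0→1]: (0.0+379.3)/2 × 1 = 189.65
  [1→2]: (379.3+553.2)/2 × 1 = 466.25
  [2→4]: (553.2+629.6)/2 × 2 = 1182.8
  [4→6]: (629.6+581.2)/2 × 2 = 1210.8
  [6→10]: (581.2+435.3)/2 × 4 = 2033.0
  [10→12]: (435.3+371.3)/2 × 2 = 806.6
  Sum = 5889.1 µg/L·hr
intranasal spray tail: 371.3/0.081 = 4583.951; AUC_ev,0→∞ = 5889.1 + 4583.951 = 10473.051 µg/L·hr
F = (AUC_ev/D_ev)/(AUC_iv/D_iv) = (10473.051/15)/(14808.103/10) = 698.2034/1480.8103 = 0.4715

F = 0.47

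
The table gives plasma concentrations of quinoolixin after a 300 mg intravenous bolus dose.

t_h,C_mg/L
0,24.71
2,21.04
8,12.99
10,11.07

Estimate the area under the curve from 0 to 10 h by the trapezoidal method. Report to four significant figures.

Trapezoidal AUC_0→10:
  [0→2]: (24.71+21.04)/2 × 2 = 45.75
  [2→8]: (21.04+12.99)/2 × 6 = 102.09
  [8→10]: (12.99+11.07)/2 × 2 = 24.06
  Sum = 171.9 mg/L·h

AUC = 171.9 mg/L·h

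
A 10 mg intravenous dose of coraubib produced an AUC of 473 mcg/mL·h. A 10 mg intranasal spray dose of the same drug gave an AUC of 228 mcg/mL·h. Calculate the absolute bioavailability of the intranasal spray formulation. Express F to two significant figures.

F = 0.48

F = (AUC_ev / D_ev) / (AUC_iv / D_iv)
  = (228/10) / (473/10)
  = 22.8 / 47.3 = 0.4820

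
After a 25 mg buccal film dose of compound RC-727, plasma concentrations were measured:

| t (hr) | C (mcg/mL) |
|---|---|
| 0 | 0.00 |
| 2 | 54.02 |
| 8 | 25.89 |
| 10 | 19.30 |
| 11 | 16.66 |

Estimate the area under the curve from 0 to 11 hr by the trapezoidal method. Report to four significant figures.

AUC = 356.9 mcg/mL·hr

Trapezoidal AUC_0→11:
  [0→2]: (0.00+54.02)/2 × 2 = 54.02
  [2→8]: (54.02+25.89)/2 × 6 = 239.73
  [8→10]: (25.89+19.30)/2 × 2 = 45.19
  [10→11]: (19.30+16.66)/2 × 1 = 17.98
  Sum = 356.92 mcg/mL·hr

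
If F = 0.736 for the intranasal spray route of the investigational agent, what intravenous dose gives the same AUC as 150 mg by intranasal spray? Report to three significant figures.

Systemic exposure from an extravascular dose = F × D_ev, so the equivalent IV dose is F × D_ev.
D_iv = F × D_ev = 0.736 × 150 = 110.4 mg

D_iv = 110 mg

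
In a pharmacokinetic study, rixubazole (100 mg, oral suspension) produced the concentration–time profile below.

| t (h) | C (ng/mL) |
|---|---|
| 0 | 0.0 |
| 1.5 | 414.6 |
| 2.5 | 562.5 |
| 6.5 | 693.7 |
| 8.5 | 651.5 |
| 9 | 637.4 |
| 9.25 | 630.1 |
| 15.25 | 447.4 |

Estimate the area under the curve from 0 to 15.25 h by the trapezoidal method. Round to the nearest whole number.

AUC = 8370 ng/mL·h

Trapezoidal AUC_0→15.25:
  [0→1.5]: (0.0+414.6)/2 × 1.5 = 310.95
  [1.5→2.5]: (414.6+562.5)/2 × 1 = 488.55
  [2.5→6.5]: (562.5+693.7)/2 × 4 = 2512.4
  [6.5→8.5]: (693.7+651.5)/2 × 2 = 1345.2
  [8.5→9]: (651.5+637.4)/2 × 0.5 = 322.225
  [9→9.25]: (637.4+630.1)/2 × 0.25 = 158.4375
  [9.25→15.25]: (630.1+447.4)/2 × 6 = 3232.5
  Sum = 8370.2625 ng/mL·h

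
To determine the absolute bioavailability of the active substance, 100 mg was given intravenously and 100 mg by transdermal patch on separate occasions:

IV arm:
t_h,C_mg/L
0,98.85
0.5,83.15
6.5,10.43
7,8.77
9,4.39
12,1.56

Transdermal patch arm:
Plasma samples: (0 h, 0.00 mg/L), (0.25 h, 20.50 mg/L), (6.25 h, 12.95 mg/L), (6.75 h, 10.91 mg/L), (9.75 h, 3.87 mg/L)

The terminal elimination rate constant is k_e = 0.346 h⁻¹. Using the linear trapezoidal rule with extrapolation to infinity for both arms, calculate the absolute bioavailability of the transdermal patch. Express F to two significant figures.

F = 0.40

Trapezoidal AUC_0→12 (IV):
  [0→0.5]: (98.85+83.15)/2 × 0.5 = 45.5
  [0.5→6.5]: (83.15+10.43)/2 × 6 = 280.74
  [6.5→7]: (10.43+8.77)/2 × 0.5 = 4.8
  [7→9]: (8.77+4.39)/2 × 2 = 13.16
  [9→12]: (4.39+1.56)/2 × 3 = 8.925
  Sum = 353.125 mg/L·h
IV tail: 1.56/0.346 = 4.509; AUC_iv,0→∞ = 353.125 + 4.509 = 357.634 mg/L·h
Trapezoidal AUC_0→9.75 (transdermal patch):
  [0→0.25]: (0.00+20.50)/2 × 0.25 = 2.5625
  [0.25→6.25]: (20.50+12.95)/2 × 6 = 100.35
  [6.25→6.75]: (12.95+10.91)/2 × 0.5 = 5.965
  [6.75→9.75]: (10.91+3.87)/2 × 3 = 22.17
  Sum = 131.0475 mg/L·h
transdermal patch tail: 3.87/0.346 = 11.185; AUC_ev,0→∞ = 131.0475 + 11.185 = 142.2325 mg/L·h
F = (AUC_ev/D_ev)/(AUC_iv/D_iv) = (142.2325/100)/(357.634/100) = 1.422325/3.57634 = 0.3977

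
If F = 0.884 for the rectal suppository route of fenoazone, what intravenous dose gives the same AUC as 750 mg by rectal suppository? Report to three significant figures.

D_iv = 663 mg

Systemic exposure from an extravascular dose = F × D_ev, so the equivalent IV dose is F × D_ev.
D_iv = F × D_ev = 0.884 × 750 = 663 mg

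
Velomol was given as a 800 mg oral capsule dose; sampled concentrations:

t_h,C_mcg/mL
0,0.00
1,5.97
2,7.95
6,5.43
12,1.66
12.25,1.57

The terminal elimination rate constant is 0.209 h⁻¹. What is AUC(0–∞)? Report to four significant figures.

Trapezoidal AUC_0→12.25:
  [0→1]: (0.00+5.97)/2 × 1 = 2.985
  [1→2]: (5.97+7.95)/2 × 1 = 6.96
  [2→6]: (7.95+5.43)/2 × 4 = 26.76
  [6→12]: (5.43+1.66)/2 × 6 = 21.27
  [12→12.25]: (1.66+1.57)/2 × 0.25 = 0.40375
  Sum = 58.37875 mcg/mL·h
Extrapolated tail: C_last / k_e = 1.57 / 0.209 = 7.512
AUC_0→∞ = 58.37875 + 7.512 = 65.89075 mcg/mL·h

AUC = 65.89 mcg/mL·h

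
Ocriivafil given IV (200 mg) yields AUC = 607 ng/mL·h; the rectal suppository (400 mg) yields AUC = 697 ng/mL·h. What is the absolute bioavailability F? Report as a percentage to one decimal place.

F = (AUC_ev / D_ev) / (AUC_iv / D_iv)
  = (697/400) / (607/200)
  = 1.7425 / 3.035 = 0.5741
  = 57.41%

F = 57.4%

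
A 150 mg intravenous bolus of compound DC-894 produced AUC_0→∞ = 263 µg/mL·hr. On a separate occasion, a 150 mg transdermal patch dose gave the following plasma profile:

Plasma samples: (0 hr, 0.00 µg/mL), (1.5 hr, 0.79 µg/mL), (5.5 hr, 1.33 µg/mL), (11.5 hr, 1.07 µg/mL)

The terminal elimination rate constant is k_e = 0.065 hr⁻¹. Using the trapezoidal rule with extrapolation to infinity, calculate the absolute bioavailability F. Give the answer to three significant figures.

Trapezoidal AUC_0→11.5 (transdermal patch):
  [0→1.5]: (0.00+0.79)/2 × 1.5 = 0.5925
  [1.5→5.5]: (0.79+1.33)/2 × 4 = 4.24
  [5.5→11.5]: (1.33+1.07)/2 × 6 = 7.2
  Sum = 12.0325 µg/mL·hr
Tail: C_last/k_e = 1.07/0.065 = 16.462
AUC_0→∞ (transdermal patch) = 12.0325 + 16.462 = 28.4945 µg/mL·hr
F = (AUC_ev/D_ev)/(AUC_iv/D_iv) = (28.4945/150)/(263/150) = 0.189963/1.75333 = 0.1083

F = 0.108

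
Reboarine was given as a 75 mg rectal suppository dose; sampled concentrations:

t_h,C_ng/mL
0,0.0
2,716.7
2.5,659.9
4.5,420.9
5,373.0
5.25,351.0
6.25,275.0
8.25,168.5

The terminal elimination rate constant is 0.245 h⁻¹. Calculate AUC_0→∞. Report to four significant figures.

Trapezoidal AUC_0→8.25:
  [0→2]: (0.0+716.7)/2 × 2 = 716.7
  [2→2.5]: (716.7+659.9)/2 × 0.5 = 344.15
  [2.5→4.5]: (659.9+420.9)/2 × 2 = 1080.8
  [4.5→5]: (420.9+373.0)/2 × 0.5 = 198.475
  [5→5.25]: (373.0+351.0)/2 × 0.25 = 90.5
  [5.25→6.25]: (351.0+275.0)/2 × 1 = 313.0
  [6.25→8.25]: (275.0+168.5)/2 × 2 = 443.5
  Sum = 3187.125 ng/mL·h
Extrapolated tail: C_last / k_e = 168.5 / 0.245 = 687.755
AUC_0→∞ = 3187.125 + 687.755 = 3874.88 ng/mL·h

AUC = 3875 ng/mL·h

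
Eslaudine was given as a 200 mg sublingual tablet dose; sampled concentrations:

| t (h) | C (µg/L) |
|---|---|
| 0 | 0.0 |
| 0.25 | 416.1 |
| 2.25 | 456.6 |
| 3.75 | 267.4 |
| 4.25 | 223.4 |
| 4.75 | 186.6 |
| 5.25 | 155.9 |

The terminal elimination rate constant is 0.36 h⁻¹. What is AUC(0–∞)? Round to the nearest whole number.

AUC = 2212 µg/L·h

Trapezoidal AUC_0→5.25:
  [0→0.25]: (0.0+416.1)/2 × 0.25 = 52.0125
  [0.25→2.25]: (416.1+456.6)/2 × 2 = 872.7
  [2.25→3.75]: (456.6+267.4)/2 × 1.5 = 543.0
  [3.75→4.25]: (267.4+223.4)/2 × 0.5 = 122.7
  [4.25→4.75]: (223.4+186.6)/2 × 0.5 = 102.5
  [4.75→5.25]: (186.6+155.9)/2 × 0.5 = 85.625
  Sum = 1778.5375 µg/L·h
Extrapolated tail: C_last / k_e = 155.9 / 0.36 = 433.056
AUC_0→∞ = 1778.5375 + 433.056 = 2211.5935 µg/L·h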